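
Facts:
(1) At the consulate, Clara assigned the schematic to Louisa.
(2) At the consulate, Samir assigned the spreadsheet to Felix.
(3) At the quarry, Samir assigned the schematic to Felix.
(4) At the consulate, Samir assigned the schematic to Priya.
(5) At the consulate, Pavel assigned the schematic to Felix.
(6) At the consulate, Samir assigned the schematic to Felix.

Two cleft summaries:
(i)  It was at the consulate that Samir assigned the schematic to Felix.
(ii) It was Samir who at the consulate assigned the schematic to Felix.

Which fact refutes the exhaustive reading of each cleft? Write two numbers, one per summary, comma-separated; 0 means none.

3, 5

(i): focus "at the consulate". Looking for Samir as agent and the schematic as thing and Felix as recipient with some other setting — fact (3) has at the quarry there. Refuted.
(ii): focus "Samir". Looking for the schematic as thing and Felix as recipient and at the consulate as setting with some other agent — fact (5) has Pavel there. Refuted.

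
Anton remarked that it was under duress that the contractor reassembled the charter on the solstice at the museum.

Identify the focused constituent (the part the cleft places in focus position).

In an it-cleft "It was X that/who ...", the clefted constituent X is the focus; the that/who-clause expresses the presupposed open proposition.
Here the focus is "under duress". The backgrounded (presupposed) material includes "the contractor", "the charter", "on the solstice" and "at the museum".

under duress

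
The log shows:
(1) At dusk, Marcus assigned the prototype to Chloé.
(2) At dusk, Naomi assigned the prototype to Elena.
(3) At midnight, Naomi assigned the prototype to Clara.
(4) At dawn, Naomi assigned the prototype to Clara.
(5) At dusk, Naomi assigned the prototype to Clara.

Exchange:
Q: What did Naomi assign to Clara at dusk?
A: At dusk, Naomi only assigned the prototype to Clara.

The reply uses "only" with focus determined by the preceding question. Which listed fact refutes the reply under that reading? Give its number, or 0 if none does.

The question "What did ...?" targets the thing, so in the reply the focus falls on "the prototype".
"Only" then excludes alternative things while the background — agent = Naomi, recipient = Clara, setting = at dusk — is held fixed.
No listed fact shares that background with another thing. Nothing contradicts the reply.
(Fact (3) would refute a reading with focus on the setting — but that is not what the question asks.)

0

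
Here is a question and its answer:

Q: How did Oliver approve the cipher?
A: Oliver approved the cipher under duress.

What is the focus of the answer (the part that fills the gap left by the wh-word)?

under duress

The wh-word "how" asks about the manner.
In the answer, "Oliver" and "the cipher" are given — repeated from the question.
The constituent filling the manner gap is "under duress"; that is the focus and would carry nuclear stress.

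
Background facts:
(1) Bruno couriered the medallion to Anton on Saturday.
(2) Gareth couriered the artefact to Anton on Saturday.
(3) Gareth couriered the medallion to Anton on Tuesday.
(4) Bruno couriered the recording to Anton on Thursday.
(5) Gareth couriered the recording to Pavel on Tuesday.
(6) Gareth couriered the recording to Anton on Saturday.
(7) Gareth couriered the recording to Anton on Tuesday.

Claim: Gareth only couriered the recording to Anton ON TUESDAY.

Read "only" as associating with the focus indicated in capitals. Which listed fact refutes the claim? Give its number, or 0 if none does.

The capitals mark "on Tuesday" as focus. So "only" rules out other settings, with the rest (agent = Gareth, thing = the recording, recipient = Anton) as background.
Fact (6) matches on agent = Gareth, thing = the recording, recipient = Anton, but has setting = on Saturday instead. That refutes the claim.

6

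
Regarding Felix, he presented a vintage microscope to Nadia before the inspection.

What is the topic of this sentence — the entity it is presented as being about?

The construction explicitly marks "Felix" as what the sentence is about — the topic.
The remainder of the clause is the comment (what is said about the topic).

Felix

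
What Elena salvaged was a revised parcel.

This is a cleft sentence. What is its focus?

In a pseudo-cleft "What ... was X", the post-copular constituent X is the focus.
Here the focus is "a revised parcel". The backgrounded (presupposed) material includes "Elena".

a revised parcel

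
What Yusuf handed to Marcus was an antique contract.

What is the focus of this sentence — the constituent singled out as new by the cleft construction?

In a pseudo-cleft "What ... was X", the post-copular constituent X is the focus.
Here the focus is "an antique contract". The backgrounded (presupposed) material includes "Yusuf" and "to Marcus".

an antique contract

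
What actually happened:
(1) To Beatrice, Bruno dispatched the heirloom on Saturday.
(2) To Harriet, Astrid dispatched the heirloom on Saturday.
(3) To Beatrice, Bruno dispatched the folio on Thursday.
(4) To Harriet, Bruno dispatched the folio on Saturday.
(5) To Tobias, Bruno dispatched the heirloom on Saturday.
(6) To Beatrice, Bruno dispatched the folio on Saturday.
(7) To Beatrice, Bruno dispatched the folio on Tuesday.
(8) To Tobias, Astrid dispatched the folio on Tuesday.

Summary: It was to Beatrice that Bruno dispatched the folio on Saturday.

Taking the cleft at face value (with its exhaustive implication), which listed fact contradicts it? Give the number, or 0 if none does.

4

The cleft puts "Beatrice" in focus and presupposes the open proposition with Bruno as agent and the folio as thing and on Saturday as setting.
The exhaustive reading says no other recipient fits that background.
Fact (4) shares the background but with recipient = Harriet; exhaustivity is violated.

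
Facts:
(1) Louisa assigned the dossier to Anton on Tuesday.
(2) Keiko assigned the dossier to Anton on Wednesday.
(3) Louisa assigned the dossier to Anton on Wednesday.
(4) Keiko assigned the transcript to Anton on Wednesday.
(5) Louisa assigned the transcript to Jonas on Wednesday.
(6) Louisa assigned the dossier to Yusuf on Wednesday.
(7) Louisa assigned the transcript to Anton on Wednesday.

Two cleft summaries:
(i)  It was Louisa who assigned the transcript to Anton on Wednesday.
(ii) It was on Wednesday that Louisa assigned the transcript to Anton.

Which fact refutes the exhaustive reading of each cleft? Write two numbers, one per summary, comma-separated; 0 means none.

Summary (i) focuses "Louisa" (the agent); background the transcript as thing and Anton as recipient and on Wednesday as setting. Fact (4) matches that background with agent = Keiko — refutes (i).
Summary (ii) focuses "on Wednesday" (the setting); background Louisa as agent and the transcript as thing and Anton as recipient. No fact matches that background with a different setting, so 0.

4, 0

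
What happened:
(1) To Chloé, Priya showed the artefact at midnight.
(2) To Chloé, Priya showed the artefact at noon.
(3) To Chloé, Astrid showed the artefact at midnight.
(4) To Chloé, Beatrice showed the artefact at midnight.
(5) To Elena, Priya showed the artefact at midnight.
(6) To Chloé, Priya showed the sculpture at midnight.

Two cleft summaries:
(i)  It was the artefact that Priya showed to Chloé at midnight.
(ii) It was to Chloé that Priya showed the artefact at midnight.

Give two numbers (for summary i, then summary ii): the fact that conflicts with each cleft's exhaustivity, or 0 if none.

6, 5

(i): focus "the artefact". Looking for same agent, recipient, setting (Priya / Chloé / at midnight) with some other thing — fact (6) has the sculpture there. Refuted.
(ii): focus "Chloé". Looking for same agent, thing, setting (Priya / the artefact / at midnight) with some other recipient — fact (5) has Elena there. Refuted.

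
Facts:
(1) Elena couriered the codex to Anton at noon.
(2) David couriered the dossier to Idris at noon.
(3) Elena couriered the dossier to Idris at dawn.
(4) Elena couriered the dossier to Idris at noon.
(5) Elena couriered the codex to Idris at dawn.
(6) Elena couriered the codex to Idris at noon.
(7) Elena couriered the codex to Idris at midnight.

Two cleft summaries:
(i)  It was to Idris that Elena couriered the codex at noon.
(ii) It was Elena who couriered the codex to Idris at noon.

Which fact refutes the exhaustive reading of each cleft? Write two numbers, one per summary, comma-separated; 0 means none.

1, 0

Summary (i) focuses "Idris" (the recipient); background agent = Elena, thing = the codex, setting = at noon. Fact (1) matches that background with recipient = Anton — refutes (i).
Summary (ii) focuses "Elena" (the agent); background thing = the codex, recipient = Idris, setting = at noon. No fact matches that background with a different agent, so 0.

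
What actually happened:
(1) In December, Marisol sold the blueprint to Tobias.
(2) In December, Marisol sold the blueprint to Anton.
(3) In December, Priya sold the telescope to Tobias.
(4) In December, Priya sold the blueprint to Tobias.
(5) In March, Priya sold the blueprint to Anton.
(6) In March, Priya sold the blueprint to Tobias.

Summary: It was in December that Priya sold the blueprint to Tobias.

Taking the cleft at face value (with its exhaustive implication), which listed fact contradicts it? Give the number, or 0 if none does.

6

The cleft puts "in December" in focus and presupposes the open proposition with Priya as agent and the blueprint as thing and Tobias as recipient.
The exhaustive reading says no other setting fits that background.
But fact (6) also has Priya as agent and the blueprint as thing and Tobias as recipient, with setting = in March — so the exhaustive reading fails.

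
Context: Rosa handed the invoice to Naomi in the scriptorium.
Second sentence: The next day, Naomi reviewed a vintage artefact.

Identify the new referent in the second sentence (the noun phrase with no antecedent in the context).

"Naomi" in the second sentence is given — already mentioned in the context.
"a vintage artefact" has no antecedent in the context; it is discourse-new (the indefinite article also signals a new referent).

a vintage artefact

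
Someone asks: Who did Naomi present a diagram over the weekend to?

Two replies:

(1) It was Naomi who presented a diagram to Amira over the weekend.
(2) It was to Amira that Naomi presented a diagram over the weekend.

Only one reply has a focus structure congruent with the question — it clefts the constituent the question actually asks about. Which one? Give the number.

The question word "who" targets the recipient.
Option (1) clefts "Naomi" — the subject (agent), not what was asked.
Option (2) clefts "to Amira" — that matches what the question asks about.
So the congruent reply is (2).

2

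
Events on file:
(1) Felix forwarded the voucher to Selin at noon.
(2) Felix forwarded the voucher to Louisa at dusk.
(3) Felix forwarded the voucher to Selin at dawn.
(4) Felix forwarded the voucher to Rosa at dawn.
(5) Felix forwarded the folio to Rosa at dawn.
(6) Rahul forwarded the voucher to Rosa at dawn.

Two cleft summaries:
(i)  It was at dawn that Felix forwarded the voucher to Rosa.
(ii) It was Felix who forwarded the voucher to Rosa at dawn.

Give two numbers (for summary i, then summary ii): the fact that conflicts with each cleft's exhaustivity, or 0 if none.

0, 6

Summary (i) focuses "at dawn" (the setting); background agent = Felix, thing = the voucher, recipient = Rosa. No fact matches that background with a different setting, so 0.
Summary (ii) focuses "Felix" (the agent); background thing = the voucher, recipient = Rosa, setting = at dawn. Fact (6) matches that background with agent = Rahul — refutes (ii).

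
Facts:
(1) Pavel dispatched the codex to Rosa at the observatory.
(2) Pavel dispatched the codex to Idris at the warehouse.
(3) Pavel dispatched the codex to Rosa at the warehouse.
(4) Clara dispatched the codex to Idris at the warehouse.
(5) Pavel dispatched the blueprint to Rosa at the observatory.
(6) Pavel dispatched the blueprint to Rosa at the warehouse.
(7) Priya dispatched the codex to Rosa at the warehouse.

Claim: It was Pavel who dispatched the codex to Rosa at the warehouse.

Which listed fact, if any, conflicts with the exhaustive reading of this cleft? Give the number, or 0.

7

Focus of the cleft: "Pavel" (the agent). Presupposed background: thing = the codex, recipient = Rosa, setting = at the warehouse.
The exhaustive reading says no other agent fits that background.
Fact (7) shares the background but with agent = Priya; exhaustivity is violated.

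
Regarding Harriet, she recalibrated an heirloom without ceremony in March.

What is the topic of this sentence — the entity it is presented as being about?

Harriet

The construction explicitly marks "Harriet" as what the sentence is about — the topic.
The remainder of the clause is the comment (what is said about the topic).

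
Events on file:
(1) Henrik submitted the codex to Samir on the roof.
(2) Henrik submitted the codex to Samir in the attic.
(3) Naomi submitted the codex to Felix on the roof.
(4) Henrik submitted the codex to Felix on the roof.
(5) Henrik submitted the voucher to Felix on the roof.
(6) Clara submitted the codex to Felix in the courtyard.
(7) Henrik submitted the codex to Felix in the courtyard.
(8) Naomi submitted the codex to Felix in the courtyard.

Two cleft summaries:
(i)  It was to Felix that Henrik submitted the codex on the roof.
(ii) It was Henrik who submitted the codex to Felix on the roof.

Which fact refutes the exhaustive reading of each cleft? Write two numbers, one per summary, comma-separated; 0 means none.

1, 3

(i): focus "Felix". Looking for Henrik as agent and the codex as thing and on the roof as setting with some other recipient — fact (1) has Samir there. Refuted.
(ii): focus "Henrik". Looking for the codex as thing and Felix as recipient and on the roof as setting with some other agent — fact (3) has Naomi there. Refuted.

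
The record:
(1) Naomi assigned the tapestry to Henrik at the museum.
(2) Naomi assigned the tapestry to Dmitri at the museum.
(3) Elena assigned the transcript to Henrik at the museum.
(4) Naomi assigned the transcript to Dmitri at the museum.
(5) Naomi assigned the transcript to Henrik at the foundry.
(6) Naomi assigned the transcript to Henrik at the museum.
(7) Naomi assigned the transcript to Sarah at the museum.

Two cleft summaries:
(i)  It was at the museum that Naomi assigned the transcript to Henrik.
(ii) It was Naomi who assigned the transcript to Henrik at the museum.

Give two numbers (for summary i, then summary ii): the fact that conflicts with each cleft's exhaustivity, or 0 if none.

(i): focus "at the museum". Looking for Naomi as agent and the transcript as thing and Henrik as recipient with some other setting — fact (5) has at the foundry there. Refuted.
(ii): focus "Naomi". Looking for the transcript as thing and Henrik as recipient and at the museum as setting with some other agent — fact (3) has Elena there. Refuted.

5, 3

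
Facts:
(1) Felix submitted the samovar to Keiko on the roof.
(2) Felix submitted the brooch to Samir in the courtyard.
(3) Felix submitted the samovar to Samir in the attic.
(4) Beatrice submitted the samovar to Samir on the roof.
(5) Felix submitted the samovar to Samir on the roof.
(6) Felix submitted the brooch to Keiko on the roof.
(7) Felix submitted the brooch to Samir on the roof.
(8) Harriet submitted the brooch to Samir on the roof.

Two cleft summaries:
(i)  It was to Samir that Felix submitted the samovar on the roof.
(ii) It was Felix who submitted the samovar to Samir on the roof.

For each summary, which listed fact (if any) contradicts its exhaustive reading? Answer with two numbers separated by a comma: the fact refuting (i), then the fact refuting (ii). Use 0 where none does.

Summary (i) focuses "Samir" (the recipient); background same agent, thing, setting (Felix / the samovar / on the roof). Fact (1) matches that background with recipient = Keiko — refutes (i).
Summary (ii) focuses "Felix" (the agent); background same thing, recipient, setting (the samovar / Samir / on the roof). Fact (4) matches that background with agent = Beatrice — refutes (ii).

1, 4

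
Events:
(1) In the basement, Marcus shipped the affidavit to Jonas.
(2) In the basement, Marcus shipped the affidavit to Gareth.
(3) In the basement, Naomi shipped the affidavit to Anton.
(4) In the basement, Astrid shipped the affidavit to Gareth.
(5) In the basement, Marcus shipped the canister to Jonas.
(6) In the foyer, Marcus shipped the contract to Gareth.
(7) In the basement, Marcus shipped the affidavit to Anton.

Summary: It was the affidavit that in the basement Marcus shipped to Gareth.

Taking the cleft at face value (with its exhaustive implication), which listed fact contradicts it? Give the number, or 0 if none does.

0

Focus of the cleft: "the affidavit" (the thing). Presupposed background: Marcus as agent and Gareth as recipient and in the basement as setting.
Exhaustivity: the affidavit is the only thing satisfying that background.
No listed fact matches the background with a different thing. Exhaustivity holds.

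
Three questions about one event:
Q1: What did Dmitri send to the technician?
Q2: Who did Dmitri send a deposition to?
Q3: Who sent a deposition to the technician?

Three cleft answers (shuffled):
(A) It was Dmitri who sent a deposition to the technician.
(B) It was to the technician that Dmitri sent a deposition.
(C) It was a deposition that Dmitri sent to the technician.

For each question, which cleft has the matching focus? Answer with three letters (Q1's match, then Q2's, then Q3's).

Q1 asks about the direct object; cleft (C) focuses "a deposition", which is the direct object — so Q1 → C.
Q2 asks about the recipient; cleft (B) focuses "to the technician", which is the recipient — so Q2 → B.
Q3 asks about the subject (agent); cleft (A) focuses "Dmitri", which is the subject (agent) — so Q3 → A.
Mapping: Q1→C, Q2→B, Q3→A.

CBA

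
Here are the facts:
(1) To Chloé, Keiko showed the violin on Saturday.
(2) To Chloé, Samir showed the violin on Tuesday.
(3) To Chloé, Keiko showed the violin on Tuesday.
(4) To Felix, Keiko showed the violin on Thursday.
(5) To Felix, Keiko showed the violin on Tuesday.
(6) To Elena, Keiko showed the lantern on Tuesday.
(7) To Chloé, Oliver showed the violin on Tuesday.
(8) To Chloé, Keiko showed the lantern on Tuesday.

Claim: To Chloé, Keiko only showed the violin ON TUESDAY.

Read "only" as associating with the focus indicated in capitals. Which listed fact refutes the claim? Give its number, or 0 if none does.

1

Focus (in capitals) is "on Tuesday" — the setting. "Only" excludes alternative settings while holding fixed same agent, thing, recipient (Keiko / the violin / Chloé).
Fact (1) matches on same agent, thing, recipient (Keiko / the violin / Chloé), but has setting = on Saturday instead. That refutes the claim.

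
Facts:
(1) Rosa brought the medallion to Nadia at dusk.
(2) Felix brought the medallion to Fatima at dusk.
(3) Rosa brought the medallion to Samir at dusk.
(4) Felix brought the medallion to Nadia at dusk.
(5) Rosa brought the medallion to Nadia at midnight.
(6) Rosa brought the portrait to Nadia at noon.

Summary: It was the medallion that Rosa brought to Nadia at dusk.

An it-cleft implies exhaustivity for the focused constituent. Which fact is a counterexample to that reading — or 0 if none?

0

Focus of the cleft: "the medallion" (the thing). Presupposed background: Rosa as agent and Nadia as recipient and at dusk as setting.
Exhaustivity: the medallion is the only thing satisfying that background.
Every other fact differs from the presupposition on some backgrounded slot, so none challenges the exhaustivity.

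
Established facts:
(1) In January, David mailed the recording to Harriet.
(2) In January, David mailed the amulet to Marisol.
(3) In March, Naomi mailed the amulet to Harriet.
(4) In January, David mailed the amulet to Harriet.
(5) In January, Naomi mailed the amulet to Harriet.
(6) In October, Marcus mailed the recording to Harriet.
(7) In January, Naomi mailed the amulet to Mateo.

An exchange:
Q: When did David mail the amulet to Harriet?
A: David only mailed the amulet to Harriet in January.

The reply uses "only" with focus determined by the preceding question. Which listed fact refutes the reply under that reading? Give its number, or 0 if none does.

Answering "When did ...?" puts focus on the setting — here, "in January".
"Only" then excludes alternative settings while the background — agent = David, thing = the amulet, recipient = Harriet — is held fixed.
No fact keeps agent = David, thing = the amulet, recipient = Harriet while changing the setting; every other fact differs on something backgrounded. The reply stands.
(Fact (2) would refute a reading with focus on the recipient — but that is not what the question asks.)

0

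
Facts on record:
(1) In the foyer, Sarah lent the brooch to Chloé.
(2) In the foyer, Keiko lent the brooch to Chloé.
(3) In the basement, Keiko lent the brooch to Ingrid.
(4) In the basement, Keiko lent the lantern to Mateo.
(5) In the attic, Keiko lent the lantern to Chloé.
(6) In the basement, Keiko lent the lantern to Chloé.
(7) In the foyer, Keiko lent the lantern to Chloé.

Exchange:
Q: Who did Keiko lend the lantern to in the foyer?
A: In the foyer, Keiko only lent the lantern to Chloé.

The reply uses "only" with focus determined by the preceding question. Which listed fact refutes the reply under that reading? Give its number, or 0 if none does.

The question "Who did ... to ...?" targets the recipient, so in the reply the focus falls on "Chloé".
"Only" then excludes alternative recipients while the background — Keiko as agent and the lantern as thing and in the foyer as setting — is held fixed.
No fact keeps Keiko as agent and the lantern as thing and in the foyer as setting while changing the recipient; every other fact differs on something backgrounded. The reply stands.
(Fact (5) would refute a reading with focus on the setting — but that is not what the question asks.)

0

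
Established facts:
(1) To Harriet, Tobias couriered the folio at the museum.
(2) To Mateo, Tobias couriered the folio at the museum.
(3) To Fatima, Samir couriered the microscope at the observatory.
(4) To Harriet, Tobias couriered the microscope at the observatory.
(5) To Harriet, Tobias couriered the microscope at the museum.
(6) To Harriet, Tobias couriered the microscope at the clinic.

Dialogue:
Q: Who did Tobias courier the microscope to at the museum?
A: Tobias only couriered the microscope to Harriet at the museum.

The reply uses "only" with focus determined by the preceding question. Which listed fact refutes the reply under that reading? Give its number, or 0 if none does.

0

The question "Who did ... to ...?" targets the recipient, so in the reply the focus falls on "Harriet".
So "only" ranges over recipients; the rest (agent = Tobias, thing = the microscope, setting = at the museum) is presupposed.
No fact keeps agent = Tobias, thing = the microscope, setting = at the museum while changing the recipient; every other fact differs on something backgrounded. The reply stands.
(Fact (4) would refute a reading with focus on the setting — but that is not what the question asks.)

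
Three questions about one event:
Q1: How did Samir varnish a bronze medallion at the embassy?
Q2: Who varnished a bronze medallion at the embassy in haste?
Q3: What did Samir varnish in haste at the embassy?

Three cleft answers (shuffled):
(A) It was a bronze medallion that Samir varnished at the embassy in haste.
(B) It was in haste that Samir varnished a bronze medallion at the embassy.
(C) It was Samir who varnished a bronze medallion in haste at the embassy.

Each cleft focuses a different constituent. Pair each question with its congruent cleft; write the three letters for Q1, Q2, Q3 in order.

BCA

Q1 asks about the manner; cleft (B) focuses "in haste", which is the manner — so Q1 → B.
Q2 asks about the subject (agent); cleft (C) focuses "Samir", which is the subject (agent) — so Q2 → C.
Q3 asks about the direct object; cleft (A) focuses "a bronze medallion", which is the direct object — so Q3 → A.
Mapping: Q1→B, Q2→C, Q3→A.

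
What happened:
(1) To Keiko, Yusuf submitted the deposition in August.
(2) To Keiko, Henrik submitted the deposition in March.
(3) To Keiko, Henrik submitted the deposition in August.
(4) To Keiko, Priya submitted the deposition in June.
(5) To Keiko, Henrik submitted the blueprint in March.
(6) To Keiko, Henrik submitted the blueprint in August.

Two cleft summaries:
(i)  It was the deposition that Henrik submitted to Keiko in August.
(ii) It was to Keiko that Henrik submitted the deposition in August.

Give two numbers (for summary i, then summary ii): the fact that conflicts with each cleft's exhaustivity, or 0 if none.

6, 0

(i): focus "the deposition". Looking for Henrik as agent and Keiko as recipient and in August as setting with some other thing — fact (6) has the blueprint there. Refuted.
(ii): focus "Keiko". No fact shares Henrik as agent and the deposition as thing and in August as setting with a different recipient. 0.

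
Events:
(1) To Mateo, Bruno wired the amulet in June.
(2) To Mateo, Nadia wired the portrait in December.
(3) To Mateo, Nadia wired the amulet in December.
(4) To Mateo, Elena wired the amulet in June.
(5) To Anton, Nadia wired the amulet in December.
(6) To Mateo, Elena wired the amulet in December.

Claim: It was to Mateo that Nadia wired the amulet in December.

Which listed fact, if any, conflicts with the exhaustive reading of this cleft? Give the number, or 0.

5

The cleft puts "Mateo" in focus and presupposes the open proposition with agent = Nadia, thing = the amulet, setting = in December.
Exhaustivity: Mateo is the only recipient satisfying that background.
Fact (5) shares the background but with recipient = Anton; exhaustivity is violated.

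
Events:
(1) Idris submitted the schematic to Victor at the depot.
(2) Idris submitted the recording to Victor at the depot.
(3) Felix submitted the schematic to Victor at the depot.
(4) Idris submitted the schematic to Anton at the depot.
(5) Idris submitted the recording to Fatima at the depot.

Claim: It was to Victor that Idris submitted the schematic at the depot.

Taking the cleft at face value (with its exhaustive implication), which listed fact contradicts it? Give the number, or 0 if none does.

The cleft puts "Victor" in focus and presupposes the open proposition with Idris as agent and the schematic as thing and at the depot as setting.
Exhaustivity: Victor is the only recipient satisfying that background.
But fact (4) also has Idris as agent and the schematic as thing and at the depot as setting, with recipient = Anton — so the exhaustive reading fails.

4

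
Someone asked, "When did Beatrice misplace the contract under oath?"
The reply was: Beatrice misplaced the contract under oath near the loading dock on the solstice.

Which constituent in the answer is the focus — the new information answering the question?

The wh-word "when" asks about the time.
In the answer, "Beatrice", "the contract" and "under oath" are given — repeated from the question.
"near the loading dock" is also new, but it specifies the location, which is not what the question asks about — so it is not the focus.
The constituent filling the time gap is "on the solstice"; that is the focus.

on the solstice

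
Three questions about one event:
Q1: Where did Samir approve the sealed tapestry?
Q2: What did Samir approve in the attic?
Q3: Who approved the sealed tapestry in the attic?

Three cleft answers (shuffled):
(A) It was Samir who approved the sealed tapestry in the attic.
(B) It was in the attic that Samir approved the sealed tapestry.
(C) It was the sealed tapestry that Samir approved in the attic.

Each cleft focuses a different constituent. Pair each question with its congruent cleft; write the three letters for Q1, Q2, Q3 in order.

Q1 asks about the location; cleft (B) focuses "in the attic", which is the location — so Q1 → B.
Q2 asks about the direct object; cleft (C) focuses "the sealed tapestry", which is the direct object — so Q2 → C.
Q3 asks about the subject (agent); cleft (A) focuses "Samir", which is the subject (agent) — so Q3 → A.
Mapping: Q1→B, Q2→C, Q3→A.

BCA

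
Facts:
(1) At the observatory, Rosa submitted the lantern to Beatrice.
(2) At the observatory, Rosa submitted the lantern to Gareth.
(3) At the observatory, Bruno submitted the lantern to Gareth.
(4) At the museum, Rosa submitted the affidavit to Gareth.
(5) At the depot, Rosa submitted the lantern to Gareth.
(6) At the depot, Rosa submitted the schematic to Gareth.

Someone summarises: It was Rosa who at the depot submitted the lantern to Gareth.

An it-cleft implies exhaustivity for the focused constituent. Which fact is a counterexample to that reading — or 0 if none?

0

The cleft puts "Rosa" in focus and presupposes the open proposition with the lantern as thing and Gareth as recipient and at the depot as setting.
Exhaustivity: Rosa is the only agent satisfying that background.
No listed fact matches the background with a different agent. Exhaustivity holds.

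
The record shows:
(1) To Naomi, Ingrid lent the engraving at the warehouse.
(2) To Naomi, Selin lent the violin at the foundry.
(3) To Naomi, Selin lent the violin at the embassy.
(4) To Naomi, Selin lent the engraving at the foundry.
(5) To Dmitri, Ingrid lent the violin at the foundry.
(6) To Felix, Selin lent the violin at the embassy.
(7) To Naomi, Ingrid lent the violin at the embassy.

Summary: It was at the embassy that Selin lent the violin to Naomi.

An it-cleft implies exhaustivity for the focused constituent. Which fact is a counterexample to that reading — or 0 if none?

Focus of the cleft: "at the embassy" (the setting). Presupposed background: Selin as agent and the violin as thing and Naomi as recipient.
Exhaustivity: at the embassy is the only setting satisfying that background.
Fact (2) shares the background but with setting = at the foundry; exhaustivity is violated.

2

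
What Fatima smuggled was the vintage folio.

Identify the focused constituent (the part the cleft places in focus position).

In a pseudo-cleft "What ... was X", the post-copular constituent X is the focus.
Here the focus is "the vintage folio". The backgrounded (presupposed) material includes "Fatima".

the vintage folio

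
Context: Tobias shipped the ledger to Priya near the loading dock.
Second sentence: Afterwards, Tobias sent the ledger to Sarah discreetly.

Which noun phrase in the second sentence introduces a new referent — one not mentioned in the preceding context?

Sarah

"Tobias" and "the ledger" in the second sentence are given — already mentioned in the context.
"Sarah" has no antecedent in the context; it is discourse-new.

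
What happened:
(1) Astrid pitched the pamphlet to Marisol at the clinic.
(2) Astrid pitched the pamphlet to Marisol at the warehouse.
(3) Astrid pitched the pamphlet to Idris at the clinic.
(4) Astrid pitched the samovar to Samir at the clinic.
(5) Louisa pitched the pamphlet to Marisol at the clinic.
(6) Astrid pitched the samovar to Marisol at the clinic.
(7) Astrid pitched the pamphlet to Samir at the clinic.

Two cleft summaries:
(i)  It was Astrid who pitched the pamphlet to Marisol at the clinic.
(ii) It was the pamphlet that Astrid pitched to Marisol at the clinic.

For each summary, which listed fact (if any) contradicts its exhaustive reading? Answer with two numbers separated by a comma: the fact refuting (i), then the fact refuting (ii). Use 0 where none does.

5, 6

(i): focus "Astrid". Looking for thing = the pamphlet, recipient = Marisol, setting = at the clinic with some other agent — fact (5) has Louisa there. Refuted.
(ii): focus "the pamphlet". Looking for agent = Astrid, recipient = Marisol, setting = at the clinic with some other thing — fact (6) has the samovar there. Refuted.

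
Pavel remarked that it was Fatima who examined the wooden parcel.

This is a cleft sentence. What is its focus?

In an it-cleft "It was X that/who ...", the clefted constituent X is the focus; the that/who-clause expresses the presupposed open proposition.
Here the focus is "Fatima". The backgrounded (presupposed) material includes "the wooden parcel".

Fatima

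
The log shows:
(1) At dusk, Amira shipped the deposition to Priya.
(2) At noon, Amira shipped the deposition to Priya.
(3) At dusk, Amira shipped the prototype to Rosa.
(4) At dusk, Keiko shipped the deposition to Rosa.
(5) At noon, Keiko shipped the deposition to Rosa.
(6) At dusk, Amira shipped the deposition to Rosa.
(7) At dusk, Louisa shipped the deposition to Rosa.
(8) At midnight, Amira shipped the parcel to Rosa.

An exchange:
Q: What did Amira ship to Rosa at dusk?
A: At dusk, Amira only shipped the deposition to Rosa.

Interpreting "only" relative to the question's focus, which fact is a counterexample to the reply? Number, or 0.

The question "What did ...?" targets the thing, so in the reply the focus falls on "the deposition".
So "only" ranges over things; the rest (Amira as agent and Rosa as recipient and at dusk as setting) is presupposed.
Fact (3) keeps Amira as agent and Rosa as recipient and at dusk as setting but has thing = the prototype; that refutes the reply.
(Fact (1) would refute a reading with focus on the recipient — but that is not what the question asks.)

3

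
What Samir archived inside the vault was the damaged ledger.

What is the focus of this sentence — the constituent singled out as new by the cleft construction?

the damaged ledger

In a pseudo-cleft "What ... was X", the post-copular constituent X is the focus.
Here the focus is "the damaged ledger". The backgrounded (presupposed) material includes "Samir" and "inside the vault".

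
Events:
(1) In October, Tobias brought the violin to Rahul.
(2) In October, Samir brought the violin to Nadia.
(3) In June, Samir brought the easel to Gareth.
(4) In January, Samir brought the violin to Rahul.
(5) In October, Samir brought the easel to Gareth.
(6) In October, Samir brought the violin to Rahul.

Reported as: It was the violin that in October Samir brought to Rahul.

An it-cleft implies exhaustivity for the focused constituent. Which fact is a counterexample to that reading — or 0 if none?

The cleft puts "the violin" in focus and presupposes the open proposition with same agent, recipient, setting (Samir / Rahul / in October).
Exhaustivity: the violin is the only thing satisfying that background.
Every other fact differs from the presupposition on some backgrounded slot, so none challenges the exhaustivity.

0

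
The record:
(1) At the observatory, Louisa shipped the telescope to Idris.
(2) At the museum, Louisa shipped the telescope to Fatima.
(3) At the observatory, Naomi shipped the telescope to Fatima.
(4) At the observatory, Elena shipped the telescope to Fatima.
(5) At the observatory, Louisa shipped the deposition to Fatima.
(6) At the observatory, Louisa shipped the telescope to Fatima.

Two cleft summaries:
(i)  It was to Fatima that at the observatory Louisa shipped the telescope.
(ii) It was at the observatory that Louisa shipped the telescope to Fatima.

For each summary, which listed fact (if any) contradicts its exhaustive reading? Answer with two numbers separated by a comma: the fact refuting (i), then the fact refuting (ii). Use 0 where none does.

(i): focus "Fatima". Looking for Louisa as agent and the telescope as thing and at the observatory as setting with some other recipient — fact (1) has Idris there. Refuted.
(ii): focus "at the observatory". Looking for Louisa as agent and the telescope as thing and Fatima as recipient with some other setting — fact (2) has at the museum there. Refuted.

1, 2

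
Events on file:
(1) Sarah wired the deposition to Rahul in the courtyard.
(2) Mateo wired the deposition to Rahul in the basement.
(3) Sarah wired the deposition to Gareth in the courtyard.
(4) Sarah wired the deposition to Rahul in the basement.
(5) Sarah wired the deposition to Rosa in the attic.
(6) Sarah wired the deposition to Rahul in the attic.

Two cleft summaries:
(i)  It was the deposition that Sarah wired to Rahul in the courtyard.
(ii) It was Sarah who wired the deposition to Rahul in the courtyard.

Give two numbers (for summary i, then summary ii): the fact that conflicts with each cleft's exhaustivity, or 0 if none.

(i): focus "the deposition". No fact shares same agent, recipient, setting (Sarah / Rahul / in the courtyard) with a different thing. 0.
(ii): focus "Sarah". No fact shares same thing, recipient, setting (the deposition / Rahul / in the courtyard) with a different agent. 0.

0, 0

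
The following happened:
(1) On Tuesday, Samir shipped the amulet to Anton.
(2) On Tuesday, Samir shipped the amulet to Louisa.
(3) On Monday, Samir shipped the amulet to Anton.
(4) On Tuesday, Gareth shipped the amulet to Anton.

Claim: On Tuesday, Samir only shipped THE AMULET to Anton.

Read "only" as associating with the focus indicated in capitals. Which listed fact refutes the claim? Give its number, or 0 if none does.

0

Focus (in capitals) is "the amulet" — the thing. "Only" excludes alternative things while holding fixed same agent, recipient, setting (Samir / Anton / on Tuesday).
Every other fact changes something in the background, not just the thing. Nothing refutes the claim.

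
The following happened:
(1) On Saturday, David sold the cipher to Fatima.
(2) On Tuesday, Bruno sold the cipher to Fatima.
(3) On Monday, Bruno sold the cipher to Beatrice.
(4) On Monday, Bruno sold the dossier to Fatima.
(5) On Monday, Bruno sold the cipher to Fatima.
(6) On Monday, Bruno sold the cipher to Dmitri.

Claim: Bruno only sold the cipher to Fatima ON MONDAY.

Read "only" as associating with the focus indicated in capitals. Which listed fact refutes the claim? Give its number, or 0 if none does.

2

The capitals mark "on Monday" as focus. So "only" rules out other settings, with the rest (agent = Bruno, thing = the cipher, recipient = Fatima) as background.
Fact (2) matches on agent = Bruno, thing = the cipher, recipient = Fatima, but has setting = on Tuesday instead. That refutes the claim.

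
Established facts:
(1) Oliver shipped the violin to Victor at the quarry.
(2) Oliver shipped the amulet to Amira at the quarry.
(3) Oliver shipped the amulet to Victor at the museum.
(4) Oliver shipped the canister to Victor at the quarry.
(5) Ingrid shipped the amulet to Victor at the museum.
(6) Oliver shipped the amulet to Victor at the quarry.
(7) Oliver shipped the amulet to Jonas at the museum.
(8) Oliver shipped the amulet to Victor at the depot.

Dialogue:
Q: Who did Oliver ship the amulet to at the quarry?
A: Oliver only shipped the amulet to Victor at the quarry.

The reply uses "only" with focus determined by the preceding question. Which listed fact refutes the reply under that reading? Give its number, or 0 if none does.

The question "Who did ... to ...?" targets the recipient, so in the reply the focus falls on "Victor".
So "only" ranges over recipients; the rest (agent = Oliver, thing = the amulet, setting = at the quarry) is presupposed.
Fact (2) shares the background with a different recipient (Amira) — counterexample.
(Fact (3) would refute a reading with focus on the setting — but that is not what the question asks.)

2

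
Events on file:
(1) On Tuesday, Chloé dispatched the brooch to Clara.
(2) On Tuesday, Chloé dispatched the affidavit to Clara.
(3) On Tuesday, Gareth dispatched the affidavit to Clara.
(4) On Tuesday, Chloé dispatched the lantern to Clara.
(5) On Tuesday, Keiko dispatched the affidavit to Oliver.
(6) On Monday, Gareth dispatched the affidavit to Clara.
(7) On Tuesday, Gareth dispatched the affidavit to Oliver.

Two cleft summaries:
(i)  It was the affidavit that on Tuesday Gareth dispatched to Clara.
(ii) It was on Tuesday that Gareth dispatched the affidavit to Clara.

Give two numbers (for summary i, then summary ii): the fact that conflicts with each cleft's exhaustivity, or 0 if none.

Summary (i) focuses "the affidavit" (the thing); background Gareth as agent and Clara as recipient and on Tuesday as setting. No fact matches that background with a different thing, so 0.
Summary (ii) focuses "on Tuesday" (the setting); background Gareth as agent and the affidavit as thing and Clara as recipient. Fact (6) matches that background with setting = on Monday — refutes (ii).

0, 6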